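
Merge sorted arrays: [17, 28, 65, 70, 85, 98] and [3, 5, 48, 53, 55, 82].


Take 3 from B
Take 5 from B
Take 17 from A
Take 28 from A
Take 48 from B
Take 53 from B
Take 55 from B
Take 65 from A
Take 70 from A
Take 82 from B

Merged: [3, 5, 17, 28, 48, 53, 55, 65, 70, 82, 85, 98]


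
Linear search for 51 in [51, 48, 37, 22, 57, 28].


i=0: 51==51 found!

Found at 0, 1 comps


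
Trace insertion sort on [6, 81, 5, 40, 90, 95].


Initial: [6, 81, 5, 40, 90, 95]
Insert 81: [6, 81, 5, 40, 90, 95]
Insert 5: [5, 6, 81, 40, 90, 95]
Insert 40: [5, 6, 40, 81, 90, 95]
Insert 90: [5, 6, 40, 81, 90, 95]
Insert 95: [5, 6, 40, 81, 90, 95]

Sorted: [5, 6, 40, 81, 90, 95]


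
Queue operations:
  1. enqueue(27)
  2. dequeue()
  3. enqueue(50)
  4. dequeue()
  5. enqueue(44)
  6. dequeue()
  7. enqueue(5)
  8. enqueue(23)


enqueue(27) -> [27]
dequeue()->27, []
enqueue(50) -> [50]
dequeue()->50, []
enqueue(44) -> [44]
dequeue()->44, []
enqueue(5) -> [5]
enqueue(23) -> [5, 23]

Final queue: [5, 23]


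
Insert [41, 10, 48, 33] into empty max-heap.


Insert 41: [41]
Insert 10: [41, 10]
Insert 48: [48, 10, 41]
Insert 33: [48, 33, 41, 10]

Final heap: [48, 33, 41, 10]


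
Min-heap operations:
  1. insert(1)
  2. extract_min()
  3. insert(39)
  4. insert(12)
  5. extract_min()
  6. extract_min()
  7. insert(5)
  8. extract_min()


insert(1) -> [1]
extract_min()->1, []
insert(39) -> [39]
insert(12) -> [12, 39]
extract_min()->12, [39]
extract_min()->39, []
insert(5) -> [5]
extract_min()->5, []

Final heap: []


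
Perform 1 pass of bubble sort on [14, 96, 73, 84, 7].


Initial: [14, 96, 73, 84, 7]
Pass 1: [14, 73, 84, 7, 96] (3 swaps)

After 1 pass: [14, 73, 84, 7, 96]


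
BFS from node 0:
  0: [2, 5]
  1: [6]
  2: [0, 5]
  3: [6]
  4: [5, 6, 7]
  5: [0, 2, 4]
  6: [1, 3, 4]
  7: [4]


Visit 0, enqueue [2, 5]
Visit 2, enqueue []
Visit 5, enqueue [4]
Visit 4, enqueue [6, 7]
Visit 6, enqueue [1, 3]
Visit 7, enqueue []
Visit 1, enqueue []
Visit 3, enqueue []

BFS order: [0, 2, 5, 4, 6, 7, 1, 3]


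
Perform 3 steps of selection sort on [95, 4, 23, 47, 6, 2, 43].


Initial: [95, 4, 23, 47, 6, 2, 43]
Step 1: min=2 at 5
  Swap: [2, 4, 23, 47, 6, 95, 43]
Step 2: min=4 at 1
  Swap: [2, 4, 23, 47, 6, 95, 43]
Step 3: min=6 at 4
  Swap: [2, 4, 6, 47, 23, 95, 43]

After 3 steps: [2, 4, 6, 47, 23, 95, 43]


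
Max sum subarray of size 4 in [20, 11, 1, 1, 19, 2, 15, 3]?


[0:4]: 33
[1:5]: 32
[2:6]: 23
[3:7]: 37
[4:8]: 39

Max: 39 at [4:8]


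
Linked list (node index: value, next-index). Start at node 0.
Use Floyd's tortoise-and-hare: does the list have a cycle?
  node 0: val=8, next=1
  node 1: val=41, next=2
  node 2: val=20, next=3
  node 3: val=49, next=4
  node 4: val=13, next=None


Floyd's tortoise (slow, +1) and hare (fast, +2):
  init: slow=0, fast=0
  step 1: slow=1, fast=2
  step 2: slow=2, fast=4
  step 3: fast -> None, no cycle

Cycle: no


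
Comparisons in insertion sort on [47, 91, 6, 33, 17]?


Algorithm: insertion sort
Input: [47, 91, 6, 33, 17]
Sorted: [6, 17, 33, 47, 91]

10


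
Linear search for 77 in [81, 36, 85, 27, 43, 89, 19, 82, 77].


i=0: 81!=77
i=1: 36!=77
i=2: 85!=77
i=3: 27!=77
i=4: 43!=77
i=5: 89!=77
i=6: 19!=77
i=7: 82!=77
i=8: 77==77 found!

Found at 8, 9 comps


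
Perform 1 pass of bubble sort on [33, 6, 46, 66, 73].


Initial: [33, 6, 46, 66, 73]
Pass 1: [6, 33, 46, 66, 73] (1 swaps)

After 1 pass: [6, 33, 46, 66, 73]


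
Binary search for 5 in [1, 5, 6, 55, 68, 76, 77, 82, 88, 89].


Step 1: lo=0, hi=9, mid=4, val=68
Step 2: lo=0, hi=3, mid=1, val=5

Found at index 1


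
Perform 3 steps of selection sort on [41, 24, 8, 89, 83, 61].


Initial: [41, 24, 8, 89, 83, 61]
Step 1: min=8 at 2
  Swap: [8, 24, 41, 89, 83, 61]
Step 2: min=24 at 1
  Swap: [8, 24, 41, 89, 83, 61]
Step 3: min=41 at 2
  Swap: [8, 24, 41, 89, 83, 61]

After 3 steps: [8, 24, 41, 89, 83, 61]


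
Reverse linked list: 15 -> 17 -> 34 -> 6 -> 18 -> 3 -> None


Step 1: curr=15, set curr.next=prev(None) | reversed so far: 15
Step 2: curr=17, set curr.next=prev(15) | reversed so far: 17 -> 15
Step 3: curr=34, set curr.next=prev(17) | reversed so far: 34 -> 17 -> 15
Step 4: curr=6, set curr.next=prev(34) | reversed so far: 6 -> 34 -> 17 -> 15
Step 5: curr=18, set curr.next=prev(6) | reversed so far: 18 -> 6 -> 34 -> 17 -> 15
Step 6: curr=3, set curr.next=prev(18) | reversed so far: 3 -> 18 -> 6 -> 34 -> 17 -> 15

3 -> 18 -> 6 -> 34 -> 17 -> 15 -> None


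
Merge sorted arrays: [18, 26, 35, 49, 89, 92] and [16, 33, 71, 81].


Take 16 from B
Take 18 from A
Take 26 from A
Take 33 from B
Take 35 from A
Take 49 from A
Take 71 from B
Take 81 from B

Merged: [16, 18, 26, 33, 35, 49, 71, 81, 89, 92]


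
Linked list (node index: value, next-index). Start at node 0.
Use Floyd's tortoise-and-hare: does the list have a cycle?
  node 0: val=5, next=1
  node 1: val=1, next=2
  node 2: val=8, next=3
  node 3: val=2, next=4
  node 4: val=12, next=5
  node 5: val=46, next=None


Floyd's tortoise (slow, +1) and hare (fast, +2):
  init: slow=0, fast=0
  step 1: slow=1, fast=2
  step 2: slow=2, fast=4
  step 3: fast 4->5->None, no cycle

Cycle: no


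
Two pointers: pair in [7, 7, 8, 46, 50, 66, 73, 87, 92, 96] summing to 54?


lo=0(7)+hi=9(96)=103
lo=0(7)+hi=8(92)=99
lo=0(7)+hi=7(87)=94
lo=0(7)+hi=6(73)=80
lo=0(7)+hi=5(66)=73
lo=0(7)+hi=4(50)=57
lo=0(7)+hi=3(46)=53
lo=1(7)+hi=3(46)=53
lo=2(8)+hi=3(46)=54

Yes: 8+46=54


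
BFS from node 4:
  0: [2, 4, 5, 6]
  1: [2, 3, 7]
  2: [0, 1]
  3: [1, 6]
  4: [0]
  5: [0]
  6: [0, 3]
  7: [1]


Visit 4, enqueue [0]
Visit 0, enqueue [2, 5, 6]
Visit 2, enqueue [1]
Visit 5, enqueue []
Visit 6, enqueue [3]
Visit 1, enqueue [7]
Visit 3, enqueue []
Visit 7, enqueue []

BFS order: [4, 0, 2, 5, 6, 1, 3, 7]


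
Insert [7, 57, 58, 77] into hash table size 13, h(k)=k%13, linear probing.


Insert 7: h=7 -> slot 7
Insert 57: h=5 -> slot 5
Insert 58: h=6 -> slot 6
Insert 77: h=12 -> slot 12

Table: [None, None, None, None, None, 57, 58, 7, None, None, None, None, 77]


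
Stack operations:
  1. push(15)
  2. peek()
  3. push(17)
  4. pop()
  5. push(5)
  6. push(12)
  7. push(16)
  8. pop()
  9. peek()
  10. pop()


push(15) -> [15]
peek()->15
push(17) -> [15, 17]
pop()->17, [15]
push(5) -> [15, 5]
push(12) -> [15, 5, 12]
push(16) -> [15, 5, 12, 16]
pop()->16, [15, 5, 12]
peek()->12
pop()->12, [15, 5]

Final stack: [15, 5]


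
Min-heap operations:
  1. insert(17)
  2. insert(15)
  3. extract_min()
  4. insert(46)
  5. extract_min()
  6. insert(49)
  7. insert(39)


insert(17) -> [17]
insert(15) -> [15, 17]
extract_min()->15, [17]
insert(46) -> [17, 46]
extract_min()->17, [46]
insert(49) -> [46, 49]
insert(39) -> [39, 49, 46]

Final heap: [39, 49, 46]


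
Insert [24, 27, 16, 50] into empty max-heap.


Insert 24: [24]
Insert 27: [27, 24]
Insert 16: [27, 24, 16]
Insert 50: [50, 27, 16, 24]

Final heap: [50, 27, 16, 24]


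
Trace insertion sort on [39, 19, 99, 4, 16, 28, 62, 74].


Initial: [39, 19, 99, 4, 16, 28, 62, 74]
Insert 19: [19, 39, 99, 4, 16, 28, 62, 74]
Insert 99: [19, 39, 99, 4, 16, 28, 62, 74]
Insert 4: [4, 19, 39, 99, 16, 28, 62, 74]
Insert 16: [4, 16, 19, 39, 99, 28, 62, 74]
Insert 28: [4, 16, 19, 28, 39, 99, 62, 74]
Insert 62: [4, 16, 19, 28, 39, 62, 99, 74]
Insert 74: [4, 16, 19, 28, 39, 62, 74, 99]

Sorted: [4, 16, 19, 28, 39, 62, 74, 99]


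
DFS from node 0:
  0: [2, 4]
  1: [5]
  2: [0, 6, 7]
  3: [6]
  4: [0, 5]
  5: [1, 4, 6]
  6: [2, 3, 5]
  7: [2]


Visit 0, push [4, 2]
Visit 2, push [7, 6]
Visit 6, push [5, 3]
Visit 3, push []
Visit 5, push [4, 1]
Visit 1, push []
Visit 4, push []
Visit 7, push []

DFS order: [0, 2, 6, 3, 5, 1, 4, 7]


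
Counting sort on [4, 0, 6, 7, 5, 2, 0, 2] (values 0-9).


Input: [4, 0, 6, 7, 5, 2, 0, 2]
Counts: [2, 0, 2, 0, 1, 1, 1, 1, 0, 0]

Sorted: [0, 0, 2, 2, 4, 5, 6, 7]


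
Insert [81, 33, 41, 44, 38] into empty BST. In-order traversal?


Insert 81: root
Insert 33: L from 81
Insert 41: L from 81 -> R from 33
Insert 44: L from 81 -> R from 33 -> R from 41
Insert 38: L from 81 -> R from 33 -> L from 41

In-order: [33, 38, 41, 44, 81]


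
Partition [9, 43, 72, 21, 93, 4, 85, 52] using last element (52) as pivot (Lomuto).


Pivot: 52
  9 <= 52: advance i (no swap)
  43 <= 52: advance i (no swap)
  21 <= 52: swap -> [9, 43, 21, 72, 93, 4, 85, 52]
  4 <= 52: swap -> [9, 43, 21, 4, 93, 72, 85, 52]
Place pivot at 4: [9, 43, 21, 4, 52, 72, 85, 93]

Partitioned: [9, 43, 21, 4, 52, 72, 85, 93]


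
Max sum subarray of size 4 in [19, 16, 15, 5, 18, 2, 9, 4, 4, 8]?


[0:4]: 55
[1:5]: 54
[2:6]: 40
[3:7]: 34
[4:8]: 33
[5:9]: 19
[6:10]: 25

Max: 55 at [0:4]


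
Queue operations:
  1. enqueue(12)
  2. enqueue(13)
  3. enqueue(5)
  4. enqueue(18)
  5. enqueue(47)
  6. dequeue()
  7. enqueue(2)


enqueue(12) -> [12]
enqueue(13) -> [12, 13]
enqueue(5) -> [12, 13, 5]
enqueue(18) -> [12, 13, 5, 18]
enqueue(47) -> [12, 13, 5, 18, 47]
dequeue()->12, [13, 5, 18, 47]
enqueue(2) -> [13, 5, 18, 47, 2]

Final queue: [13, 5, 18, 47, 2]


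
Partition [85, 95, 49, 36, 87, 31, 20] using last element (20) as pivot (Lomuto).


Pivot: 20
Place pivot at 0: [20, 95, 49, 36, 87, 31, 85]

Partitioned: [20, 95, 49, 36, 87, 31, 85]


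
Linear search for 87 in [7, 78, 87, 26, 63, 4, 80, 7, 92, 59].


i=0: 7!=87
i=1: 78!=87
i=2: 87==87 found!

Found at 2, 3 comps


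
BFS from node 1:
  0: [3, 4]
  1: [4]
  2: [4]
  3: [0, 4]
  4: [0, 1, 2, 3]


Visit 1, enqueue [4]
Visit 4, enqueue [0, 2, 3]
Visit 0, enqueue []
Visit 2, enqueue []
Visit 3, enqueue []

BFS order: [1, 4, 0, 2, 3]


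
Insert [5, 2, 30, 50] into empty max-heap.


Insert 5: [5]
Insert 2: [5, 2]
Insert 30: [30, 2, 5]
Insert 50: [50, 30, 5, 2]

Final heap: [50, 30, 5, 2]


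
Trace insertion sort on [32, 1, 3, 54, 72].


Initial: [32, 1, 3, 54, 72]
Insert 1: [1, 32, 3, 54, 72]
Insert 3: [1, 3, 32, 54, 72]
Insert 54: [1, 3, 32, 54, 72]
Insert 72: [1, 3, 32, 54, 72]

Sorted: [1, 3, 32, 54, 72]


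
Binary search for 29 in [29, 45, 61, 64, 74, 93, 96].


Step 1: lo=0, hi=6, mid=3, val=64
Step 2: lo=0, hi=2, mid=1, val=45
Step 3: lo=0, hi=0, mid=0, val=29

Found at index 0


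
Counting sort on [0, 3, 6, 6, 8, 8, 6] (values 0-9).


Input: [0, 3, 6, 6, 8, 8, 6]
Counts: [1, 0, 0, 1, 0, 0, 3, 0, 2, 0]

Sorted: [0, 3, 6, 6, 6, 8, 8]


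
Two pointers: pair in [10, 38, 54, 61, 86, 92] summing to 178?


lo=0(10)+hi=5(92)=102
lo=1(38)+hi=5(92)=130
lo=2(54)+hi=5(92)=146
lo=3(61)+hi=5(92)=153
lo=4(86)+hi=5(92)=178

Yes: 86+92=178


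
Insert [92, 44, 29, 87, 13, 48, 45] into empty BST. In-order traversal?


Insert 92: root
Insert 44: L from 92
Insert 29: L from 92 -> L from 44
Insert 87: L from 92 -> R from 44
Insert 13: L from 92 -> L from 44 -> L from 29
Insert 48: L from 92 -> R from 44 -> L from 87
Insert 45: L from 92 -> R from 44 -> L from 87 -> L from 48

In-order: [13, 29, 44, 45, 48, 87, 92]


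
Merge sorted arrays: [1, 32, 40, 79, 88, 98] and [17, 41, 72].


Take 1 from A
Take 17 from B
Take 32 from A
Take 40 from A
Take 41 from B
Take 72 from B

Merged: [1, 17, 32, 40, 41, 72, 79, 88, 98]


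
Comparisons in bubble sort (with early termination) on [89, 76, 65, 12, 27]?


Algorithm: bubble sort (with early termination)
Input: [89, 76, 65, 12, 27]
Sorted: [12, 27, 65, 76, 89]

10


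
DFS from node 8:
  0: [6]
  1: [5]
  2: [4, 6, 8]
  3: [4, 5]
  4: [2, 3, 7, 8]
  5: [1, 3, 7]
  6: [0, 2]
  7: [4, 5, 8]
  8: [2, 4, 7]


Visit 8, push [7, 4, 2]
Visit 2, push [6, 4]
Visit 4, push [7, 3]
Visit 3, push [5]
Visit 5, push [7, 1]
Visit 1, push []
Visit 7, push []
Visit 6, push [0]
Visit 0, push []

DFS order: [8, 2, 4, 3, 5, 1, 7, 6, 0]


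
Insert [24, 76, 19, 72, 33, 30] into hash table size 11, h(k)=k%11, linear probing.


Insert 24: h=2 -> slot 2
Insert 76: h=10 -> slot 10
Insert 19: h=8 -> slot 8
Insert 72: h=6 -> slot 6
Insert 33: h=0 -> slot 0
Insert 30: h=8, 1 probes -> slot 9

Table: [33, None, 24, None, None, None, 72, None, 19, 30, 76]


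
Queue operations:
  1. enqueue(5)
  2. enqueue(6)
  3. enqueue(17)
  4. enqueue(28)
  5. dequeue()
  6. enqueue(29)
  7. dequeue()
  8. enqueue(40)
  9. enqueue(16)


enqueue(5) -> [5]
enqueue(6) -> [5, 6]
enqueue(17) -> [5, 6, 17]
enqueue(28) -> [5, 6, 17, 28]
dequeue()->5, [6, 17, 28]
enqueue(29) -> [6, 17, 28, 29]
dequeue()->6, [17, 28, 29]
enqueue(40) -> [17, 28, 29, 40]
enqueue(16) -> [17, 28, 29, 40, 16]

Final queue: [17, 28, 29, 40, 16]


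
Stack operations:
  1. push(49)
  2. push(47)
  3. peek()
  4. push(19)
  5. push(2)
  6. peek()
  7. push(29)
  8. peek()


push(49) -> [49]
push(47) -> [49, 47]
peek()->47
push(19) -> [49, 47, 19]
push(2) -> [49, 47, 19, 2]
peek()->2
push(29) -> [49, 47, 19, 2, 29]
peek()->29

Final stack: [49, 47, 19, 2, 29]


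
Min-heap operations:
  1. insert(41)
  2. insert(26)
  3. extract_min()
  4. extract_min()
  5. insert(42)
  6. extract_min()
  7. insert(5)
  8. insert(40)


insert(41) -> [41]
insert(26) -> [26, 41]
extract_min()->26, [41]
extract_min()->41, []
insert(42) -> [42]
extract_min()->42, []
insert(5) -> [5]
insert(40) -> [5, 40]

Final heap: [5, 40]


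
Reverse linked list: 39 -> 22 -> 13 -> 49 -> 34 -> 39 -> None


Step 1: curr=39, set curr.next=prev(None) | reversed so far: 39
Step 2: curr=22, set curr.next=prev(39) | reversed so far: 22 -> 39
Step 3: curr=13, set curr.next=prev(22) | reversed so far: 13 -> 22 -> 39
Step 4: curr=49, set curr.next=prev(13) | reversed so far: 49 -> 13 -> 22 -> 39
Step 5: curr=34, set curr.next=prev(49) | reversed so far: 34 -> 49 -> 13 -> 22 -> 39
Step 6: curr=39, set curr.next=prev(34) | reversed so far: 39 -> 34 -> 49 -> 13 -> 22 -> 39

39 -> 34 -> 49 -> 13 -> 22 -> 39 -> None


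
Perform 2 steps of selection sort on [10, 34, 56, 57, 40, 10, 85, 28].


Initial: [10, 34, 56, 57, 40, 10, 85, 28]
Step 1: min=10 at 0
  Swap: [10, 34, 56, 57, 40, 10, 85, 28]
Step 2: min=10 at 5
  Swap: [10, 10, 56, 57, 40, 34, 85, 28]

After 2 steps: [10, 10, 56, 57, 40, 34, 85, 28]


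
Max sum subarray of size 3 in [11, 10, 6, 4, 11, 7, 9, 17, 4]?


[0:3]: 27
[1:4]: 20
[2:5]: 21
[3:6]: 22
[4:7]: 27
[5:8]: 33
[6:9]: 30

Max: 33 at [5:8]


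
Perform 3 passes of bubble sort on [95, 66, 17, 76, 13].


Initial: [95, 66, 17, 76, 13]
Pass 1: [66, 17, 76, 13, 95] (4 swaps)
Pass 2: [17, 66, 13, 76, 95] (2 swaps)
Pass 3: [17, 13, 66, 76, 95] (1 swaps)

After 3 passes: [17, 13, 66, 76, 95]


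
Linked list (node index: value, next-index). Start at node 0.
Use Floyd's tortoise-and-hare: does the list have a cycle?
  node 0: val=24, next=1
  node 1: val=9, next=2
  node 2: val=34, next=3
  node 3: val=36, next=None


Floyd's tortoise (slow, +1) and hare (fast, +2):
  init: slow=0, fast=0
  step 1: slow=1, fast=2
  step 2: fast 2->3->None, no cycle

Cycle: no


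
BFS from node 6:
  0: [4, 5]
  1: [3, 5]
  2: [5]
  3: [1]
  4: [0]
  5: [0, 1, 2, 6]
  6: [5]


Visit 6, enqueue [5]
Visit 5, enqueue [0, 1, 2]
Visit 0, enqueue [4]
Visit 1, enqueue [3]
Visit 2, enqueue []
Visit 4, enqueue []
Visit 3, enqueue []

BFS order: [6, 5, 0, 1, 2, 4, 3]


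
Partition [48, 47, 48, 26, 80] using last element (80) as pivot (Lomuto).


Pivot: 80
  48 <= 80: advance i (no swap)
  47 <= 80: advance i (no swap)
  48 <= 80: advance i (no swap)
  26 <= 80: advance i (no swap)
Place pivot at 4: [48, 47, 48, 26, 80]

Partitioned: [48, 47, 48, 26, 80]


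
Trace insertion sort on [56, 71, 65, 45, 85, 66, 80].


Initial: [56, 71, 65, 45, 85, 66, 80]
Insert 71: [56, 71, 65, 45, 85, 66, 80]
Insert 65: [56, 65, 71, 45, 85, 66, 80]
Insert 45: [45, 56, 65, 71, 85, 66, 80]
Insert 85: [45, 56, 65, 71, 85, 66, 80]
Insert 66: [45, 56, 65, 66, 71, 85, 80]
Insert 80: [45, 56, 65, 66, 71, 80, 85]

Sorted: [45, 56, 65, 66, 71, 80, 85]


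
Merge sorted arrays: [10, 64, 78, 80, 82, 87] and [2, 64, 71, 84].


Take 2 from B
Take 10 from A
Take 64 from A
Take 64 from B
Take 71 from B
Take 78 from A
Take 80 from A
Take 82 from A
Take 84 from B

Merged: [2, 10, 64, 64, 71, 78, 80, 82, 84, 87]


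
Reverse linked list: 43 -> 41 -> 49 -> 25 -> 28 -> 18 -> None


Step 1: curr=43, set curr.next=prev(None) | reversed so far: 43
Step 2: curr=41, set curr.next=prev(43) | reversed so far: 41 -> 43
Step 3: curr=49, set curr.next=prev(41) | reversed so far: 49 -> 41 -> 43
Step 4: curr=25, set curr.next=prev(49) | reversed so far: 25 -> 49 -> 41 -> 43
Step 5: curr=28, set curr.next=prev(25) | reversed so far: 28 -> 25 -> 49 -> 41 -> 43
Step 6: curr=18, set curr.next=prev(28) | reversed so far: 18 -> 28 -> 25 -> 49 -> 41 -> 43

18 -> 28 -> 25 -> 49 -> 41 -> 43 -> None


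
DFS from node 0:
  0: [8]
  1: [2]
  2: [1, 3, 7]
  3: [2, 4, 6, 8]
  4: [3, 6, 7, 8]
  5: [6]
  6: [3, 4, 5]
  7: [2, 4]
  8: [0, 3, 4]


Visit 0, push [8]
Visit 8, push [4, 3]
Visit 3, push [6, 4, 2]
Visit 2, push [7, 1]
Visit 1, push []
Visit 7, push [4]
Visit 4, push [6]
Visit 6, push [5]
Visit 5, push []

DFS order: [0, 8, 3, 2, 1, 7, 4, 6, 5]


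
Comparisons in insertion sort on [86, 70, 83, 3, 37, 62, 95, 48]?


Algorithm: insertion sort
Input: [86, 70, 83, 3, 37, 62, 95, 48]
Sorted: [3, 37, 48, 62, 70, 83, 86, 95]

21


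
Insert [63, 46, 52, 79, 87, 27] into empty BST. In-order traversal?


Insert 63: root
Insert 46: L from 63
Insert 52: L from 63 -> R from 46
Insert 79: R from 63
Insert 87: R from 63 -> R from 79
Insert 27: L from 63 -> L from 46

In-order: [27, 46, 52, 63, 79, 87]


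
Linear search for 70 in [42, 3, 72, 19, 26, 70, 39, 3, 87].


i=0: 42!=70
i=1: 3!=70
i=2: 72!=70
i=3: 19!=70
i=4: 26!=70
i=5: 70==70 found!

Found at 5, 6 comps


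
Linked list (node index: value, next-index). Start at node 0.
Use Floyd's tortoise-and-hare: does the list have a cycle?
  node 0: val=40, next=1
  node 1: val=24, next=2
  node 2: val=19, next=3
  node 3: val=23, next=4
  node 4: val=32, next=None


Floyd's tortoise (slow, +1) and hare (fast, +2):
  init: slow=0, fast=0
  step 1: slow=1, fast=2
  step 2: slow=2, fast=4
  step 3: fast -> None, no cycle

Cycle: no


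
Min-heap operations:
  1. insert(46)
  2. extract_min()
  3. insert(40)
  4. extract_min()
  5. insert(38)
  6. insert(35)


insert(46) -> [46]
extract_min()->46, []
insert(40) -> [40]
extract_min()->40, []
insert(38) -> [38]
insert(35) -> [35, 38]

Final heap: [35, 38]


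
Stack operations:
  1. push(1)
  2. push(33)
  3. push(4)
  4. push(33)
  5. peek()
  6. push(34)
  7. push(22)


push(1) -> [1]
push(33) -> [1, 33]
push(4) -> [1, 33, 4]
push(33) -> [1, 33, 4, 33]
peek()->33
push(34) -> [1, 33, 4, 33, 34]
push(22) -> [1, 33, 4, 33, 34, 22]

Final stack: [1, 33, 4, 33, 34, 22]


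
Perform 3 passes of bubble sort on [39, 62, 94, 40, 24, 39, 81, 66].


Initial: [39, 62, 94, 40, 24, 39, 81, 66]
Pass 1: [39, 62, 40, 24, 39, 81, 66, 94] (5 swaps)
Pass 2: [39, 40, 24, 39, 62, 66, 81, 94] (4 swaps)
Pass 3: [39, 24, 39, 40, 62, 66, 81, 94] (2 swaps)

After 3 passes: [39, 24, 39, 40, 62, 66, 81, 94]


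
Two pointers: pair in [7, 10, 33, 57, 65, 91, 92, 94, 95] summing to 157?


lo=0(7)+hi=8(95)=102
lo=1(10)+hi=8(95)=105
lo=2(33)+hi=8(95)=128
lo=3(57)+hi=8(95)=152
lo=4(65)+hi=8(95)=160
lo=4(65)+hi=7(94)=159
lo=4(65)+hi=6(92)=157

Yes: 65+92=157


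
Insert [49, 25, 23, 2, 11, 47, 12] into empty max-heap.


Insert 49: [49]
Insert 25: [49, 25]
Insert 23: [49, 25, 23]
Insert 2: [49, 25, 23, 2]
Insert 11: [49, 25, 23, 2, 11]
Insert 47: [49, 25, 47, 2, 11, 23]
Insert 12: [49, 25, 47, 2, 11, 23, 12]

Final heap: [49, 25, 47, 2, 11, 23, 12]


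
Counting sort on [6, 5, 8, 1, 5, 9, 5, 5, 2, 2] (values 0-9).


Input: [6, 5, 8, 1, 5, 9, 5, 5, 2, 2]
Counts: [0, 1, 2, 0, 0, 4, 1, 0, 1, 1]

Sorted: [1, 2, 2, 5, 5, 5, 5, 6, 8, 9]


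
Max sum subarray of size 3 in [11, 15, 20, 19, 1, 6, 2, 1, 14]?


[0:3]: 46
[1:4]: 54
[2:5]: 40
[3:6]: 26
[4:7]: 9
[5:8]: 9
[6:9]: 17

Max: 54 at [1:4]


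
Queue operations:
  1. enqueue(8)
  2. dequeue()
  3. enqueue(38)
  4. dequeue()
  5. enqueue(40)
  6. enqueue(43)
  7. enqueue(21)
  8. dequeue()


enqueue(8) -> [8]
dequeue()->8, []
enqueue(38) -> [38]
dequeue()->38, []
enqueue(40) -> [40]
enqueue(43) -> [40, 43]
enqueue(21) -> [40, 43, 21]
dequeue()->40, [43, 21]

Final queue: [43, 21]


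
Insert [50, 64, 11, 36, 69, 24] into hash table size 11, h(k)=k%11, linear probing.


Insert 50: h=6 -> slot 6
Insert 64: h=9 -> slot 9
Insert 11: h=0 -> slot 0
Insert 36: h=3 -> slot 3
Insert 69: h=3, 1 probes -> slot 4
Insert 24: h=2 -> slot 2

Table: [11, None, 24, 36, 69, None, 50, None, None, 64, None]


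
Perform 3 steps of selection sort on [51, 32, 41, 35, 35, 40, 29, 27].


Initial: [51, 32, 41, 35, 35, 40, 29, 27]
Step 1: min=27 at 7
  Swap: [27, 32, 41, 35, 35, 40, 29, 51]
Step 2: min=29 at 6
  Swap: [27, 29, 41, 35, 35, 40, 32, 51]
Step 3: min=32 at 6
  Swap: [27, 29, 32, 35, 35, 40, 41, 51]

After 3 steps: [27, 29, 32, 35, 35, 40, 41, 51]


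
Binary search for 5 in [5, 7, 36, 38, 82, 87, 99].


Step 1: lo=0, hi=6, mid=3, val=38
Step 2: lo=0, hi=2, mid=1, val=7
Step 3: lo=0, hi=0, mid=0, val=5

Found at index 0


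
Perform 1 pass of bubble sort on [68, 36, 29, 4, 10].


Initial: [68, 36, 29, 4, 10]
Pass 1: [36, 29, 4, 10, 68] (4 swaps)

After 1 pass: [36, 29, 4, 10, 68]


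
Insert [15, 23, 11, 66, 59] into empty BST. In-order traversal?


Insert 15: root
Insert 23: R from 15
Insert 11: L from 15
Insert 66: R from 15 -> R from 23
Insert 59: R from 15 -> R from 23 -> L from 66

In-order: [11, 15, 23, 59, 66]


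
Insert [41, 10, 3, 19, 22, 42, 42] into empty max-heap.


Insert 41: [41]
Insert 10: [41, 10]
Insert 3: [41, 10, 3]
Insert 19: [41, 19, 3, 10]
Insert 22: [41, 22, 3, 10, 19]
Insert 42: [42, 22, 41, 10, 19, 3]
Insert 42: [42, 22, 42, 10, 19, 3, 41]

Final heap: [42, 22, 42, 10, 19, 3, 41]


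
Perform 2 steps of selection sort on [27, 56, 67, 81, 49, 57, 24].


Initial: [27, 56, 67, 81, 49, 57, 24]
Step 1: min=24 at 6
  Swap: [24, 56, 67, 81, 49, 57, 27]
Step 2: min=27 at 6
  Swap: [24, 27, 67, 81, 49, 57, 56]

After 2 steps: [24, 27, 67, 81, 49, 57, 56]


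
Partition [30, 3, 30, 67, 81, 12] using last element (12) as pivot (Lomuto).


Pivot: 12
  3 <= 12: swap -> [3, 30, 30, 67, 81, 12]
Place pivot at 1: [3, 12, 30, 67, 81, 30]

Partitioned: [3, 12, 30, 67, 81, 30]


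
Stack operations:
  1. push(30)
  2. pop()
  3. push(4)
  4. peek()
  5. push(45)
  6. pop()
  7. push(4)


push(30) -> [30]
pop()->30, []
push(4) -> [4]
peek()->4
push(45) -> [4, 45]
pop()->45, [4]
push(4) -> [4, 4]

Final stack: [4, 4]


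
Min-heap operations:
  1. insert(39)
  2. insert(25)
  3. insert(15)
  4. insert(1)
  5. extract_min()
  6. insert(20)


insert(39) -> [39]
insert(25) -> [25, 39]
insert(15) -> [15, 39, 25]
insert(1) -> [1, 15, 25, 39]
extract_min()->1, [15, 39, 25]
insert(20) -> [15, 20, 25, 39]

Final heap: [15, 20, 25, 39]


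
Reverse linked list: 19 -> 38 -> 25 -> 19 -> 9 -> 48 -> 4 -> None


Step 1: curr=19, set curr.next=prev(None) | reversed so far: 19
Step 2: curr=38, set curr.next=prev(19) | reversed so far: 38 -> 19
Step 3: curr=25, set curr.next=prev(38) | reversed so far: 25 -> 38 -> 19
Step 4: curr=19, set curr.next=prev(25) | reversed so far: 19 -> 25 -> 38 -> 19
Step 5: curr=9, set curr.next=prev(19) | reversed so far: 9 -> 19 -> 25 -> 38 -> 19
Step 6: curr=48, set curr.next=prev(9) | reversed so far: 48 -> 9 -> 19 -> 25 -> 38 -> 19
Step 7: curr=4, set curr.next=prev(48) | reversed so far: 4 -> 48 -> 9 -> 19 -> 25 -> 38 -> 19

4 -> 48 -> 9 -> 19 -> 25 -> 38 -> 19 -> None


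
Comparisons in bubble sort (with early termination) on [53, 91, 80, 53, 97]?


Algorithm: bubble sort (with early termination)
Input: [53, 91, 80, 53, 97]
Sorted: [53, 53, 80, 91, 97]

9


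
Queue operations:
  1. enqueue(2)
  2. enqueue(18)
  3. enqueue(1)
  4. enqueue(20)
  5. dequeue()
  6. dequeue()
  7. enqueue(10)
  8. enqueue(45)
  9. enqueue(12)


enqueue(2) -> [2]
enqueue(18) -> [2, 18]
enqueue(1) -> [2, 18, 1]
enqueue(20) -> [2, 18, 1, 20]
dequeue()->2, [18, 1, 20]
dequeue()->18, [1, 20]
enqueue(10) -> [1, 20, 10]
enqueue(45) -> [1, 20, 10, 45]
enqueue(12) -> [1, 20, 10, 45, 12]

Final queue: [1, 20, 10, 45, 12]


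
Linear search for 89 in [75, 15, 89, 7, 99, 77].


i=0: 75!=89
i=1: 15!=89
i=2: 89==89 found!

Found at 2, 3 comps


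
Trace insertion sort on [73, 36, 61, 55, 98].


Initial: [73, 36, 61, 55, 98]
Insert 36: [36, 73, 61, 55, 98]
Insert 61: [36, 61, 73, 55, 98]
Insert 55: [36, 55, 61, 73, 98]
Insert 98: [36, 55, 61, 73, 98]

Sorted: [36, 55, 61, 73, 98]


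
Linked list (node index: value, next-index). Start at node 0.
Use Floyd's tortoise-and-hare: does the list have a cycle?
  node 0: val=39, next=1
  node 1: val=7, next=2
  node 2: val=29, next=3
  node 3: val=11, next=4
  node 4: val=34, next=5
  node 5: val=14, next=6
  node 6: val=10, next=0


Floyd's tortoise (slow, +1) and hare (fast, +2):
  init: slow=0, fast=0
  step 1: slow=1, fast=2
  step 2: slow=2, fast=4
  step 3: slow=3, fast=6
  step 4: slow=4, fast=1
  step 5: slow=5, fast=3
  step 6: slow=6, fast=5
  step 7: slow=0, fast=0
  slow == fast at node 0: cycle detected

Cycle: yes


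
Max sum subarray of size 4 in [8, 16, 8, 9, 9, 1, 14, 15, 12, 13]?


[0:4]: 41
[1:5]: 42
[2:6]: 27
[3:7]: 33
[4:8]: 39
[5:9]: 42
[6:10]: 54

Max: 54 at [6:10]


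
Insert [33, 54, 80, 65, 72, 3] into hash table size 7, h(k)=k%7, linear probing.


Insert 33: h=5 -> slot 5
Insert 54: h=5, 1 probes -> slot 6
Insert 80: h=3 -> slot 3
Insert 65: h=2 -> slot 2
Insert 72: h=2, 2 probes -> slot 4
Insert 3: h=3, 4 probes -> slot 0

Table: [3, None, 65, 80, 72, 33, 54]


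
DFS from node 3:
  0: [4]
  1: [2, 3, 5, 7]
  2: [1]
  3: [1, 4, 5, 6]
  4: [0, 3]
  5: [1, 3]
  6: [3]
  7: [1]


Visit 3, push [6, 5, 4, 1]
Visit 1, push [7, 5, 2]
Visit 2, push []
Visit 5, push []
Visit 7, push []
Visit 4, push [0]
Visit 0, push []
Visit 6, push []

DFS order: [3, 1, 2, 5, 7, 4, 0, 6]


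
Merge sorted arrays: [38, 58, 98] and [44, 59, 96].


Take 38 from A
Take 44 from B
Take 58 from A
Take 59 from B
Take 96 from B

Merged: [38, 44, 58, 59, 96, 98]


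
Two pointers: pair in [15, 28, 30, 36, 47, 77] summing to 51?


lo=0(15)+hi=5(77)=92
lo=0(15)+hi=4(47)=62
lo=0(15)+hi=3(36)=51

Yes: 15+36=51


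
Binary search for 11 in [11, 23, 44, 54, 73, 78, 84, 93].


Step 1: lo=0, hi=7, mid=3, val=54
Step 2: lo=0, hi=2, mid=1, val=23
Step 3: lo=0, hi=0, mid=0, val=11

Found at index 0


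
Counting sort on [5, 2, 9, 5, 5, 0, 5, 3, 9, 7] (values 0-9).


Input: [5, 2, 9, 5, 5, 0, 5, 3, 9, 7]
Counts: [1, 0, 1, 1, 0, 4, 0, 1, 0, 2]

Sorted: [0, 2, 3, 5, 5, 5, 5, 7, 9, 9]


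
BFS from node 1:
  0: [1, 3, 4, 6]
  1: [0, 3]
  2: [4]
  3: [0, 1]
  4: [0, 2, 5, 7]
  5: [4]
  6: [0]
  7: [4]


Visit 1, enqueue [0, 3]
Visit 0, enqueue [4, 6]
Visit 3, enqueue []
Visit 4, enqueue [2, 5, 7]
Visit 6, enqueue []
Visit 2, enqueue []
Visit 5, enqueue []
Visit 7, enqueue []

BFS order: [1, 0, 3, 4, 6, 2, 5, 7]


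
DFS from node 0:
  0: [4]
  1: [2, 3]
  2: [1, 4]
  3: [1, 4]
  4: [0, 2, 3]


Visit 0, push [4]
Visit 4, push [3, 2]
Visit 2, push [1]
Visit 1, push [3]
Visit 3, push []

DFS order: [0, 4, 2, 1, 3]


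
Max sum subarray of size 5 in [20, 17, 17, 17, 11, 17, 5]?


[0:5]: 82
[1:6]: 79
[2:7]: 67

Max: 82 at [0:5]


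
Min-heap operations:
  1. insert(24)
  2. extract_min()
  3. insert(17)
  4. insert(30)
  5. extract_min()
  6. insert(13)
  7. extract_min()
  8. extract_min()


insert(24) -> [24]
extract_min()->24, []
insert(17) -> [17]
insert(30) -> [17, 30]
extract_min()->17, [30]
insert(13) -> [13, 30]
extract_min()->13, [30]
extract_min()->30, []

Final heap: []


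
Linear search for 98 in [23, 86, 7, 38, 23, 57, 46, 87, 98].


i=0: 23!=98
i=1: 86!=98
i=2: 7!=98
i=3: 38!=98
i=4: 23!=98
i=5: 57!=98
i=6: 46!=98
i=7: 87!=98
i=8: 98==98 found!

Found at 8, 9 comps


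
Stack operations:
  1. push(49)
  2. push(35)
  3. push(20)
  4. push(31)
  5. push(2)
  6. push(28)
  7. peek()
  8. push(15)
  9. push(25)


push(49) -> [49]
push(35) -> [49, 35]
push(20) -> [49, 35, 20]
push(31) -> [49, 35, 20, 31]
push(2) -> [49, 35, 20, 31, 2]
push(28) -> [49, 35, 20, 31, 2, 28]
peek()->28
push(15) -> [49, 35, 20, 31, 2, 28, 15]
push(25) -> [49, 35, 20, 31, 2, 28, 15, 25]

Final stack: [49, 35, 20, 31, 2, 28, 15, 25]


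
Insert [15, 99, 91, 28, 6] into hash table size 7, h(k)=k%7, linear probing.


Insert 15: h=1 -> slot 1
Insert 99: h=1, 1 probes -> slot 2
Insert 91: h=0 -> slot 0
Insert 28: h=0, 3 probes -> slot 3
Insert 6: h=6 -> slot 6

Table: [91, 15, 99, 28, None, None, 6]


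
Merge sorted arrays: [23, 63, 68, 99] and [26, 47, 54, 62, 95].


Take 23 from A
Take 26 from B
Take 47 from B
Take 54 from B
Take 62 from B
Take 63 from A
Take 68 from A
Take 95 from B

Merged: [23, 26, 47, 54, 62, 63, 68, 95, 99]


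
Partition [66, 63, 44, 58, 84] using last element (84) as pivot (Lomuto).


Pivot: 84
  66 <= 84: advance i (no swap)
  63 <= 84: advance i (no swap)
  44 <= 84: advance i (no swap)
  58 <= 84: advance i (no swap)
Place pivot at 4: [66, 63, 44, 58, 84]

Partitioned: [66, 63, 44, 58, 84]


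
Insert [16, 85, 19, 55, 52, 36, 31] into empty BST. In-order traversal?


Insert 16: root
Insert 85: R from 16
Insert 19: R from 16 -> L from 85
Insert 55: R from 16 -> L from 85 -> R from 19
Insert 52: R from 16 -> L from 85 -> R from 19 -> L from 55
Insert 36: R from 16 -> L from 85 -> R from 19 -> L from 55 -> L from 52
Insert 31: R from 16 -> L from 85 -> R from 19 -> L from 55 -> L from 52 -> L from 36

In-order: [16, 19, 31, 36, 52, 55, 85]


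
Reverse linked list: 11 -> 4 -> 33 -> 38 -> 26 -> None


Step 1: curr=11, set curr.next=prev(None) | reversed so far: 11
Step 2: curr=4, set curr.next=prev(11) | reversed so far: 4 -> 11
Step 3: curr=33, set curr.next=prev(4) | reversed so far: 33 -> 4 -> 11
Step 4: curr=38, set curr.next=prev(33) | reversed so far: 38 -> 33 -> 4 -> 11
Step 5: curr=26, set curr.next=prev(38) | reversed so far: 26 -> 38 -> 33 -> 4 -> 11

26 -> 38 -> 33 -> 4 -> 11 -> None


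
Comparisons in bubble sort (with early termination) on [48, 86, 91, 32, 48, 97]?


Algorithm: bubble sort (with early termination)
Input: [48, 86, 91, 32, 48, 97]
Sorted: [32, 48, 48, 86, 91, 97]

14


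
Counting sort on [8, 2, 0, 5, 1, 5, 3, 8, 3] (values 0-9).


Input: [8, 2, 0, 5, 1, 5, 3, 8, 3]
Counts: [1, 1, 1, 2, 0, 2, 0, 0, 2, 0]

Sorted: [0, 1, 2, 3, 3, 5, 5, 8, 8]


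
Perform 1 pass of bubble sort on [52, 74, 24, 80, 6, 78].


Initial: [52, 74, 24, 80, 6, 78]
Pass 1: [52, 24, 74, 6, 78, 80] (3 swaps)

After 1 pass: [52, 24, 74, 6, 78, 80]


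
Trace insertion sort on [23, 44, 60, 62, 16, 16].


Initial: [23, 44, 60, 62, 16, 16]
Insert 44: [23, 44, 60, 62, 16, 16]
Insert 60: [23, 44, 60, 62, 16, 16]
Insert 62: [23, 44, 60, 62, 16, 16]
Insert 16: [16, 23, 44, 60, 62, 16]
Insert 16: [16, 16, 23, 44, 60, 62]

Sorted: [16, 16, 23, 44, 60, 62]


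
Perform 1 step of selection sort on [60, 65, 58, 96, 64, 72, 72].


Initial: [60, 65, 58, 96, 64, 72, 72]
Step 1: min=58 at 2
  Swap: [58, 65, 60, 96, 64, 72, 72]

After 1 step: [58, 65, 60, 96, 64, 72, 72]


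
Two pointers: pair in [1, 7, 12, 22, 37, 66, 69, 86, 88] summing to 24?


lo=0(1)+hi=8(88)=89
lo=0(1)+hi=7(86)=87
lo=0(1)+hi=6(69)=70
lo=0(1)+hi=5(66)=67
lo=0(1)+hi=4(37)=38
lo=0(1)+hi=3(22)=23
lo=1(7)+hi=3(22)=29
lo=1(7)+hi=2(12)=19

No pair found


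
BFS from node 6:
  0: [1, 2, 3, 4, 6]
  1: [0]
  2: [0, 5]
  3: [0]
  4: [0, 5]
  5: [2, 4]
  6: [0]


Visit 6, enqueue [0]
Visit 0, enqueue [1, 2, 3, 4]
Visit 1, enqueue []
Visit 2, enqueue [5]
Visit 3, enqueue []
Visit 4, enqueue []
Visit 5, enqueue []

BFS order: [6, 0, 1, 2, 3, 4, 5]


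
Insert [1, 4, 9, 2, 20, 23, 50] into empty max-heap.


Insert 1: [1]
Insert 4: [4, 1]
Insert 9: [9, 1, 4]
Insert 2: [9, 2, 4, 1]
Insert 20: [20, 9, 4, 1, 2]
Insert 23: [23, 9, 20, 1, 2, 4]
Insert 50: [50, 9, 23, 1, 2, 4, 20]

Final heap: [50, 9, 23, 1, 2, 4, 20]


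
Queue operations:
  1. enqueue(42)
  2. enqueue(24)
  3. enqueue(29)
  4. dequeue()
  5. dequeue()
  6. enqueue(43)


enqueue(42) -> [42]
enqueue(24) -> [42, 24]
enqueue(29) -> [42, 24, 29]
dequeue()->42, [24, 29]
dequeue()->24, [29]
enqueue(43) -> [29, 43]

Final queue: [29, 43]


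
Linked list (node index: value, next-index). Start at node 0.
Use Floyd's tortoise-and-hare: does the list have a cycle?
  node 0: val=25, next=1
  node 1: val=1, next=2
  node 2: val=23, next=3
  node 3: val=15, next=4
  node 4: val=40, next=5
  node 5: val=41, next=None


Floyd's tortoise (slow, +1) and hare (fast, +2):
  init: slow=0, fast=0
  step 1: slow=1, fast=2
  step 2: slow=2, fast=4
  step 3: fast 4->5->None, no cycle

Cycle: no


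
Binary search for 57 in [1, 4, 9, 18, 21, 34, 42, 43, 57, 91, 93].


Step 1: lo=0, hi=10, mid=5, val=34
Step 2: lo=6, hi=10, mid=8, val=57

Found at index 8


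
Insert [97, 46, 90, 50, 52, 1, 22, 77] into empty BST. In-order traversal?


Insert 97: root
Insert 46: L from 97
Insert 90: L from 97 -> R from 46
Insert 50: L from 97 -> R from 46 -> L from 90
Insert 52: L from 97 -> R from 46 -> L from 90 -> R from 50
Insert 1: L from 97 -> L from 46
Insert 22: L from 97 -> L from 46 -> R from 1
Insert 77: L from 97 -> R from 46 -> L from 90 -> R from 50 -> R from 52

In-order: [1, 22, 46, 50, 52, 77, 90, 97]


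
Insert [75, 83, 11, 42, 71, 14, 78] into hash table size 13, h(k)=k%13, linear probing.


Insert 75: h=10 -> slot 10
Insert 83: h=5 -> slot 5
Insert 11: h=11 -> slot 11
Insert 42: h=3 -> slot 3
Insert 71: h=6 -> slot 6
Insert 14: h=1 -> slot 1
Insert 78: h=0 -> slot 0

Table: [78, 14, None, 42, None, 83, 71, None, None, None, 75, 11, None]


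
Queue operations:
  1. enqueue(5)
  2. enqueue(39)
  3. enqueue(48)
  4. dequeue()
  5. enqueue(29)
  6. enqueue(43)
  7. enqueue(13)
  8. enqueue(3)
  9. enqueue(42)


enqueue(5) -> [5]
enqueue(39) -> [5, 39]
enqueue(48) -> [5, 39, 48]
dequeue()->5, [39, 48]
enqueue(29) -> [39, 48, 29]
enqueue(43) -> [39, 48, 29, 43]
enqueue(13) -> [39, 48, 29, 43, 13]
enqueue(3) -> [39, 48, 29, 43, 13, 3]
enqueue(42) -> [39, 48, 29, 43, 13, 3, 42]

Final queue: [39, 48, 29, 43, 13, 3, 42]


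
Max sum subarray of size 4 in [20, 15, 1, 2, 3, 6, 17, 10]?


[0:4]: 38
[1:5]: 21
[2:6]: 12
[3:7]: 28
[4:8]: 36

Max: 38 at [0:4]


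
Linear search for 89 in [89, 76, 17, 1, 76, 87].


i=0: 89==89 found!

Found at 0, 1 comps


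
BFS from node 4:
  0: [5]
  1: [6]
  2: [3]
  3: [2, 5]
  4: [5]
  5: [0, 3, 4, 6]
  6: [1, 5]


Visit 4, enqueue [5]
Visit 5, enqueue [0, 3, 6]
Visit 0, enqueue []
Visit 3, enqueue [2]
Visit 6, enqueue [1]
Visit 2, enqueue []
Visit 1, enqueue []

BFS order: [4, 5, 0, 3, 6, 2, 1]


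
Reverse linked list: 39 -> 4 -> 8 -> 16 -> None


Step 1: curr=39, set curr.next=prev(None) | reversed so far: 39
Step 2: curr=4, set curr.next=prev(39) | reversed so far: 4 -> 39
Step 3: curr=8, set curr.next=prev(4) | reversed so far: 8 -> 4 -> 39
Step 4: curr=16, set curr.next=prev(8) | reversed so far: 16 -> 8 -> 4 -> 39

16 -> 8 -> 4 -> 39 -> None


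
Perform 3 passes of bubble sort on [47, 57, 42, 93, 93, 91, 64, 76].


Initial: [47, 57, 42, 93, 93, 91, 64, 76]
Pass 1: [47, 42, 57, 93, 91, 64, 76, 93] (4 swaps)
Pass 2: [42, 47, 57, 91, 64, 76, 93, 93] (4 swaps)
Pass 3: [42, 47, 57, 64, 76, 91, 93, 93] (2 swaps)

After 3 passes: [42, 47, 57, 64, 76, 91, 93, 93]


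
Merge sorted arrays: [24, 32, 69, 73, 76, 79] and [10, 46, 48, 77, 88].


Take 10 from B
Take 24 from A
Take 32 from A
Take 46 from B
Take 48 from B
Take 69 from A
Take 73 from A
Take 76 from A
Take 77 from B
Take 79 from A

Merged: [10, 24, 32, 46, 48, 69, 73, 76, 77, 79, 88]


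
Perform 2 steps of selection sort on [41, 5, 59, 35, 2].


Initial: [41, 5, 59, 35, 2]
Step 1: min=2 at 4
  Swap: [2, 5, 59, 35, 41]
Step 2: min=5 at 1
  Swap: [2, 5, 59, 35, 41]

After 2 steps: [2, 5, 59, 35, 41]


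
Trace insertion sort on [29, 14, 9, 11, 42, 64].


Initial: [29, 14, 9, 11, 42, 64]
Insert 14: [14, 29, 9, 11, 42, 64]
Insert 9: [9, 14, 29, 11, 42, 64]
Insert 11: [9, 11, 14, 29, 42, 64]
Insert 42: [9, 11, 14, 29, 42, 64]
Insert 64: [9, 11, 14, 29, 42, 64]

Sorted: [9, 11, 14, 29, 42, 64]


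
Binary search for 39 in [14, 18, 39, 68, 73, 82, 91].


Step 1: lo=0, hi=6, mid=3, val=68
Step 2: lo=0, hi=2, mid=1, val=18
Step 3: lo=2, hi=2, mid=2, val=39

Found at index 2


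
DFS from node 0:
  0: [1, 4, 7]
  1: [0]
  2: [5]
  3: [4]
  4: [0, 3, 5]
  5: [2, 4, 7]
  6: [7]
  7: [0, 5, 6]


Visit 0, push [7, 4, 1]
Visit 1, push []
Visit 4, push [5, 3]
Visit 3, push []
Visit 5, push [7, 2]
Visit 2, push []
Visit 7, push [6]
Visit 6, push []

DFS order: [0, 1, 4, 3, 5, 2, 7, 6]


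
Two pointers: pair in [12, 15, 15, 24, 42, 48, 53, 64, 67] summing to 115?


lo=0(12)+hi=8(67)=79
lo=1(15)+hi=8(67)=82
lo=2(15)+hi=8(67)=82
lo=3(24)+hi=8(67)=91
lo=4(42)+hi=8(67)=109
lo=5(48)+hi=8(67)=115

Yes: 48+67=115


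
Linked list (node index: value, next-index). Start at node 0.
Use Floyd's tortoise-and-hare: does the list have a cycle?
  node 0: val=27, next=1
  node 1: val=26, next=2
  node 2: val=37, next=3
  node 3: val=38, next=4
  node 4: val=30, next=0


Floyd's tortoise (slow, +1) and hare (fast, +2):
  init: slow=0, fast=0
  step 1: slow=1, fast=2
  step 2: slow=2, fast=4
  step 3: slow=3, fast=1
  step 4: slow=4, fast=3
  step 5: slow=0, fast=0
  slow == fast at node 0: cycle detected

Cycle: yes


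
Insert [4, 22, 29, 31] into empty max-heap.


Insert 4: [4]
Insert 22: [22, 4]
Insert 29: [29, 4, 22]
Insert 31: [31, 29, 22, 4]

Final heap: [31, 29, 22, 4]


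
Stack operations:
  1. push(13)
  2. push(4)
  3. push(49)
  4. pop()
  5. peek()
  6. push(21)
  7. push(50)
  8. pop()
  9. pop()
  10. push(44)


push(13) -> [13]
push(4) -> [13, 4]
push(49) -> [13, 4, 49]
pop()->49, [13, 4]
peek()->4
push(21) -> [13, 4, 21]
push(50) -> [13, 4, 21, 50]
pop()->50, [13, 4, 21]
pop()->21, [13, 4]
push(44) -> [13, 4, 44]

Final stack: [13, 4, 44]


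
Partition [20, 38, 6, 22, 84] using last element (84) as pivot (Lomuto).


Pivot: 84
  20 <= 84: advance i (no swap)
  38 <= 84: advance i (no swap)
  6 <= 84: advance i (no swap)
  22 <= 84: advance i (no swap)
Place pivot at 4: [20, 38, 6, 22, 84]

Partitioned: [20, 38, 6, 22, 84]


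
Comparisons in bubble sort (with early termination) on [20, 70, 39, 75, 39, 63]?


Algorithm: bubble sort (with early termination)
Input: [20, 70, 39, 75, 39, 63]
Sorted: [20, 39, 39, 63, 70, 75]

12


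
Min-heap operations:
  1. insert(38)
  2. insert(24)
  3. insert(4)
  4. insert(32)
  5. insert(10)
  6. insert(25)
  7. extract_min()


insert(38) -> [38]
insert(24) -> [24, 38]
insert(4) -> [4, 38, 24]
insert(32) -> [4, 32, 24, 38]
insert(10) -> [4, 10, 24, 38, 32]
insert(25) -> [4, 10, 24, 38, 32, 25]
extract_min()->4, [10, 25, 24, 38, 32]

Final heap: [10, 25, 24, 38, 32]


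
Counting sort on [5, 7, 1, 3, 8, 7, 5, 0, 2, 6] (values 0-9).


Input: [5, 7, 1, 3, 8, 7, 5, 0, 2, 6]
Counts: [1, 1, 1, 1, 0, 2, 1, 2, 1, 0]

Sorted: [0, 1, 2, 3, 5, 5, 6, 7, 7, 8]


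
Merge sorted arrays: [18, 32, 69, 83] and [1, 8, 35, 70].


Take 1 from B
Take 8 from B
Take 18 from A
Take 32 from A
Take 35 from B
Take 69 from A
Take 70 from B

Merged: [1, 8, 18, 32, 35, 69, 70, 83]


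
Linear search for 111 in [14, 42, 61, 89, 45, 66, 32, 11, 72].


i=0: 14!=111
i=1: 42!=111
i=2: 61!=111
i=3: 89!=111
i=4: 45!=111
i=5: 66!=111
i=6: 32!=111
i=7: 11!=111
i=8: 72!=111

Not found, 9 comps


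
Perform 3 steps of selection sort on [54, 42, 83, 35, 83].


Initial: [54, 42, 83, 35, 83]
Step 1: min=35 at 3
  Swap: [35, 42, 83, 54, 83]
Step 2: min=42 at 1
  Swap: [35, 42, 83, 54, 83]
Step 3: min=54 at 3
  Swap: [35, 42, 54, 83, 83]

After 3 steps: [35, 42, 54, 83, 83]
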